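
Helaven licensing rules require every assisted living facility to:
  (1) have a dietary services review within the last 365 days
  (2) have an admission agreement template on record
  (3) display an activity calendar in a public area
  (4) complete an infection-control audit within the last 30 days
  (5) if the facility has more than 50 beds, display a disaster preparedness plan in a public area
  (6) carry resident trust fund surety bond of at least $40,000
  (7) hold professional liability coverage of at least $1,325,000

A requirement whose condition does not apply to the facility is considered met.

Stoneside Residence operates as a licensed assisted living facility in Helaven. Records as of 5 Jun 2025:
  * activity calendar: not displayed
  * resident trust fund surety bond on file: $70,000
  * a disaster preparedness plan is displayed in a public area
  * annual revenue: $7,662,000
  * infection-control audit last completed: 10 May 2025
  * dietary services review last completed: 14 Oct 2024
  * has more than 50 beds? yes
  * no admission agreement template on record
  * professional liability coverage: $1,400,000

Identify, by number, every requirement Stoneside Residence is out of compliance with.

1. dietary services review 234 days ago vs limit 365 → met
2. admission agreement template absent → not met
3. activity calendar absent → not met
4. infection-control audit 26 days ago vs limit 30 → met
5. condition 'has more than 50 beds' holds; disaster preparedness plan present → met
6. resident trust fund surety bond $70,000 ≥ $40,000 → met
7. professional liability coverage $1,400,000 ≥ $1,325,000 → met
Not met: 2, 3

2, 3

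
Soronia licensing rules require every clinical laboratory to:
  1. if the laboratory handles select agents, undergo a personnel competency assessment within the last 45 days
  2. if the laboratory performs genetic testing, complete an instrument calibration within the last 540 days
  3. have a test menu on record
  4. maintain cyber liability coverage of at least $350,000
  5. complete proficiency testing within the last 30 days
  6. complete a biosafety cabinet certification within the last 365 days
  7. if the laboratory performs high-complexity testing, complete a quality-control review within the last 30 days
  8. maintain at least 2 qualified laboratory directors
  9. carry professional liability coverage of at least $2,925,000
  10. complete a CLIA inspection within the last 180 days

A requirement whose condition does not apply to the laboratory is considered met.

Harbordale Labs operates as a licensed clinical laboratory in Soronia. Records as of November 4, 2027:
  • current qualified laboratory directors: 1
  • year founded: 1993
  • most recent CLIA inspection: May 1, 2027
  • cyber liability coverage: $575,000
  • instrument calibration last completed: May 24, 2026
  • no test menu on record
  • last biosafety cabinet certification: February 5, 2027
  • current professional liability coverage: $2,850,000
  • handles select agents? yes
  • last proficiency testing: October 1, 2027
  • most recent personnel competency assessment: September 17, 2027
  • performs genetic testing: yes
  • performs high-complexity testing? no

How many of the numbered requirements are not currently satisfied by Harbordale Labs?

6

1. condition 'handles select agents' holds; personnel competency assessment 48 days ago vs limit 45 → not met
2. condition 'performs genetic testing' holds; instrument calibration 529 days ago vs limit 540 → met
3. test menu absent → not met
4. cyber liability coverage $575,000 ≥ $350,000 → met
5. proficiency testing 34 days ago vs limit 30 → not met
6. biosafety cabinet certification 272 days ago vs limit 365 → met
7. condition 'performs high-complexity testing' does not hold → requirement n/a → met
8. qualified laboratory directors 1 < 2 → not met
9. professional liability coverage $2,850,000 < $2,925,000 → not met
10. CLIA inspection 187 days ago vs limit 180 → not met
Not met: 6 of 10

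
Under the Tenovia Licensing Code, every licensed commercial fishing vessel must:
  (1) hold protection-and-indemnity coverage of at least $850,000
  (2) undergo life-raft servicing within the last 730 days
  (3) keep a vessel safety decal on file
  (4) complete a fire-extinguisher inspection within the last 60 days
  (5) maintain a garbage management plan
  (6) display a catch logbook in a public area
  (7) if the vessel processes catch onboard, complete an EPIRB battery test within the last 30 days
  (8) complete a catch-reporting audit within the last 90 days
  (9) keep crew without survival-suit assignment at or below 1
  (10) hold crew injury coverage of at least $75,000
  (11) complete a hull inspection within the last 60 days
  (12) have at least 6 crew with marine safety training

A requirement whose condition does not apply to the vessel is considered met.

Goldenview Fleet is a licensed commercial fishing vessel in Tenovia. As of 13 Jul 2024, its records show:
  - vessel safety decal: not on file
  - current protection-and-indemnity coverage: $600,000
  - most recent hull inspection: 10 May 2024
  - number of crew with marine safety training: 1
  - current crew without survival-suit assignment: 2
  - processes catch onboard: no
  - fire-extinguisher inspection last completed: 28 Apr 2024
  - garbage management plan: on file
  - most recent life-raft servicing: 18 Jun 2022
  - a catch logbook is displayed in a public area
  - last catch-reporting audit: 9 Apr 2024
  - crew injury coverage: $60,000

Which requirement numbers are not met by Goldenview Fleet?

1, 2, 3, 4, 8, 9, 10, 11, 12

1. protection-and-indemnity coverage $600,000 < $850,000 → not met
2. life-raft servicing 756 days ago vs limit 730 → not met
3. vessel safety decal absent → not met
4. fire-extinguisher inspection 76 days ago vs limit 60 → not met
5. garbage management plan present → met
6. catch logbook present → met
7. condition 'processes catch onboard' does not hold → requirement n/a → met
8. catch-reporting audit 95 days ago vs limit 90 → not met
9. crew without survival-suit assignment 2 > 1 → not met
10. crew injury coverage $60,000 < $75,000 → not met
11. hull inspection 64 days ago vs limit 60 → not met
12. crew with marine safety training 1 < 6 → not met
Not met: 1, 2, 3, 4, 8, 9, 10, 11, 12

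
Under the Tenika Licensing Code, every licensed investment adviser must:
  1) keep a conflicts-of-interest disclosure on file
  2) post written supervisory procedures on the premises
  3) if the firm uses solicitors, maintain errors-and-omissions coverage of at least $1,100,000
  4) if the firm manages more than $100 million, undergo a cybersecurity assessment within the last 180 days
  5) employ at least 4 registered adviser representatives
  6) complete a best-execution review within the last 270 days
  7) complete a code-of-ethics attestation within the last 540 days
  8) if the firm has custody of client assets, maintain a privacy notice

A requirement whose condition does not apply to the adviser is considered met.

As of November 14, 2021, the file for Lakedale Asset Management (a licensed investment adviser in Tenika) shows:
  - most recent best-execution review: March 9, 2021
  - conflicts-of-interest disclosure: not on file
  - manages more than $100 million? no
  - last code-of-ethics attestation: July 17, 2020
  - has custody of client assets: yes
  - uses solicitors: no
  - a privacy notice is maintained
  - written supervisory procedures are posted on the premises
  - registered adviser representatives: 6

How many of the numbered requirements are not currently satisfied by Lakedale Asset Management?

1

1. conflicts-of-interest disclosure absent → not met
2. written supervisory procedures present → met
3. condition 'uses solicitors' does not hold → requirement n/a → met
4. condition 'manages more than $100 million' does not hold → requirement n/a → met
5. registered adviser representatives 6 ≥ 4 → met
6. best-execution review 250 days ago vs limit 270 → met
7. code-of-ethics attestation 485 days ago vs limit 540 → met
8. condition 'has custody of client assets' holds; privacy notice present → met
Not met: 1 of 8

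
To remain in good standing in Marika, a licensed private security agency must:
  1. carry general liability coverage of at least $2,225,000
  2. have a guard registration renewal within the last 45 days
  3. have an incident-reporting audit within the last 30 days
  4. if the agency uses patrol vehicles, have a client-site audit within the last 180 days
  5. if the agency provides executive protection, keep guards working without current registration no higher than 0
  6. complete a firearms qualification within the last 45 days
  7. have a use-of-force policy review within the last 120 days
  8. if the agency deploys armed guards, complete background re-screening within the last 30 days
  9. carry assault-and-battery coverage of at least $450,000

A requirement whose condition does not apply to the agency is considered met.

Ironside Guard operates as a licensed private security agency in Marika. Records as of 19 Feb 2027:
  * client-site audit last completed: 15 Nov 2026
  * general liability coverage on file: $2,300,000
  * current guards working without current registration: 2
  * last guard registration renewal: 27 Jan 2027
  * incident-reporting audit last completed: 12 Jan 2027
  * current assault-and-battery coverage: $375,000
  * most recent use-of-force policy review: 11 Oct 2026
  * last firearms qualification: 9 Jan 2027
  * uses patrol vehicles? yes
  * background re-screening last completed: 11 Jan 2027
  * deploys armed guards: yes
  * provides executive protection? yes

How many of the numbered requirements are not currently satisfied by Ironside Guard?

5

1. general liability coverage $2,300,000 ≥ $2,225,000 → met
2. guard registration renewal 23 days ago vs limit 45 → met
3. incident-reporting audit 38 days ago vs limit 30 → not met
4. condition 'uses patrol vehicles' holds; client-site audit 96 days ago vs limit 180 → met
5. condition 'provides executive protection' holds; guards working without current registration 2 > 0 → not met
6. firearms qualification 41 days ago vs limit 45 → met
7. use-of-force policy review 131 days ago vs limit 120 → not met
8. condition 'deploys armed guards' holds; background re-screening 39 days ago vs limit 30 → not met
9. assault-and-battery coverage $375,000 < $450,000 → not met
Not met: 5 of 9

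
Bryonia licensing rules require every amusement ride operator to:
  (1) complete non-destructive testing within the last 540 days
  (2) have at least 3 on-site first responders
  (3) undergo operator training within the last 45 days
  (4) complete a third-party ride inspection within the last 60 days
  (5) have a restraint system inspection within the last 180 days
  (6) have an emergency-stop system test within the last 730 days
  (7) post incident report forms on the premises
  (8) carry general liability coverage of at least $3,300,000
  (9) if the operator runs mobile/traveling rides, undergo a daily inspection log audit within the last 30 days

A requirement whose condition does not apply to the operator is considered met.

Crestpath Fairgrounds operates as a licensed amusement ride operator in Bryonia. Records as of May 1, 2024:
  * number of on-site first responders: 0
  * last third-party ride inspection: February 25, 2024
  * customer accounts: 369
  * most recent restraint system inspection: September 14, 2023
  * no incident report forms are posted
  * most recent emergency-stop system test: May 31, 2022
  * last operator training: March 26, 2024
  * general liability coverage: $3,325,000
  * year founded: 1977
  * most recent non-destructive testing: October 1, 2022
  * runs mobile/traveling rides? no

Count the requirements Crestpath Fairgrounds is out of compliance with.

5

1. non-destructive testing 578 days ago vs limit 540 → not met
2. on-site first responders 0 < 3 → not met
3. operator training 36 days ago vs limit 45 → met
4. third-party ride inspection 66 days ago vs limit 60 → not met
5. restraint system inspection 230 days ago vs limit 180 → not met
6. emergency-stop system test 701 days ago vs limit 730 → met
7. incident report forms absent → not met
8. general liability coverage $3,325,000 ≥ $3,300,000 → met
9. condition 'runs mobile/traveling rides' does not hold → requirement n/a → met
Not met: 5 of 9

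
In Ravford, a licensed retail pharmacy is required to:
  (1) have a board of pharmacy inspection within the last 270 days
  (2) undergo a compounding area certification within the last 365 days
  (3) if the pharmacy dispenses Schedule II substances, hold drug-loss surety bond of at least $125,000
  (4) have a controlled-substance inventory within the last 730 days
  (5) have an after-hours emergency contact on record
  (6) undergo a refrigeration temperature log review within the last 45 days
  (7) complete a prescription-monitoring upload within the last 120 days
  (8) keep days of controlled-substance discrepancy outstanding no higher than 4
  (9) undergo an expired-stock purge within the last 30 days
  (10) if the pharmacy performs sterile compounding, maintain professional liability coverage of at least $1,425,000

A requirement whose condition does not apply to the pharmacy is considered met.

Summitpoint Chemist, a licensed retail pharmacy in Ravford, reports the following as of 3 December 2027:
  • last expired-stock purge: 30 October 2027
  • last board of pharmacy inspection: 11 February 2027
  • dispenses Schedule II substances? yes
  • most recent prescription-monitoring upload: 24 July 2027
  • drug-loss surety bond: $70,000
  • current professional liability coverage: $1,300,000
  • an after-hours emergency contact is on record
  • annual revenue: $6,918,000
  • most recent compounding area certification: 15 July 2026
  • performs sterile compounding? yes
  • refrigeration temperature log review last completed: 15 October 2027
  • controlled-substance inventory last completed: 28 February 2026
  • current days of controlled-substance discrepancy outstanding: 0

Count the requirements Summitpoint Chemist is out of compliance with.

1. board of pharmacy inspection 295 days ago vs limit 270 → not met
2. compounding area certification 506 days ago vs limit 365 → not met
3. condition 'dispenses Schedule II substances' holds; drug-loss surety bond $70,000 < $125,000 → not met
4. controlled-substance inventory 643 days ago vs limit 730 → met
5. after-hours emergency contact present → met
6. refrigeration temperature log review 49 days ago vs limit 45 → not met
7. prescription-monitoring upload 132 days ago vs limit 120 → not met
8. days of controlled-substance discrepancy outstanding 0 ≤ 4 → met
9. expired-stock purge 34 days ago vs limit 30 → not met
10. condition 'performs sterile compounding' holds; professional liability coverage $1,300,000 < $1,425,000 → not met
Not met: 7 of 10

7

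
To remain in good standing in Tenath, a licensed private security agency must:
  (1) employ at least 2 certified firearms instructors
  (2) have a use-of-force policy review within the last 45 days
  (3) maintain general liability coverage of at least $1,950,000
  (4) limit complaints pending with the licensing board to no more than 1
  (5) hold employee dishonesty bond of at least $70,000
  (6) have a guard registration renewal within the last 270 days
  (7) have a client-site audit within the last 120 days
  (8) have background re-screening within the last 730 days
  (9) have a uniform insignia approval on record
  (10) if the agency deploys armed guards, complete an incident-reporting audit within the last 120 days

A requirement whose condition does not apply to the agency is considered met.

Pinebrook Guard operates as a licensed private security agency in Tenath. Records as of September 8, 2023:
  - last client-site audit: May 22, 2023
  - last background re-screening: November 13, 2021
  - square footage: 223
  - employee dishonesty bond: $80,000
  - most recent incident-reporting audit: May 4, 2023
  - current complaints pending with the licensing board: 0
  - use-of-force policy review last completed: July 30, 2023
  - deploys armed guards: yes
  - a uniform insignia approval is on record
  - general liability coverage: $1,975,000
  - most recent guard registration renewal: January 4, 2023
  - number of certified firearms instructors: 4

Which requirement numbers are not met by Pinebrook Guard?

1. certified firearms instructors 4 ≥ 2 → met
2. use-of-force policy review 40 days ago vs limit 45 → met
3. general liability coverage $1,975,000 ≥ $1,950,000 → met
4. complaints pending with the licensing board 0 ≤ 1 → met
5. employee dishonesty bond $80,000 ≥ $70,000 → met
6. guard registration renewal 247 days ago vs limit 270 → met
7. client-site audit 109 days ago vs limit 120 → met
8. background re-screening 664 days ago vs limit 730 → met
9. uniform insignia approval present → met
10. condition 'deploys armed guards' holds; incident-reporting audit 127 days ago vs limit 120 → not met
Not met: 10

10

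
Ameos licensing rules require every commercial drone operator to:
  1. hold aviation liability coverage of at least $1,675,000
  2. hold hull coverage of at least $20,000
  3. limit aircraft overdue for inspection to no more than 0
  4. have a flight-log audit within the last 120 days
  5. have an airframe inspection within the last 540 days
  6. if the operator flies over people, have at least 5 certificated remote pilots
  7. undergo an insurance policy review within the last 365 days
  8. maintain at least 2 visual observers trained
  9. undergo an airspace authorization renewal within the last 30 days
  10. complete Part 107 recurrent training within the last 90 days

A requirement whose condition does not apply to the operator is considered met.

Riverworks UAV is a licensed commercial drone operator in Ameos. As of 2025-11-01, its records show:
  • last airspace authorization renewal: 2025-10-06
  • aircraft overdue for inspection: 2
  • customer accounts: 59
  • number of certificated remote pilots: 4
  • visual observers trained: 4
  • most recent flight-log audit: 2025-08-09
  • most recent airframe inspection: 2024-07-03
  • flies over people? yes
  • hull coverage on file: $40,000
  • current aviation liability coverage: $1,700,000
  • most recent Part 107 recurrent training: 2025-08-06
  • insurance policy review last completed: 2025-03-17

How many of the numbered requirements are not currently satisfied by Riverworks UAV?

2

1. aviation liability coverage $1,700,000 ≥ $1,675,000 → met
2. hull coverage $40,000 ≥ $20,000 → met
3. aircraft overdue for inspection 2 > 0 → not met
4. flight-log audit 84 days ago vs limit 120 → met
5. airframe inspection 486 days ago vs limit 540 → met
6. condition 'flies over people' holds; certificated remote pilots 4 < 5 → not met
7. insurance policy review 229 days ago vs limit 365 → met
8. visual observers trained 4 ≥ 2 → met
9. airspace authorization renewal 26 days ago vs limit 30 → met
10. Part 107 recurrent training 87 days ago vs limit 90 → met
Not met: 2 of 10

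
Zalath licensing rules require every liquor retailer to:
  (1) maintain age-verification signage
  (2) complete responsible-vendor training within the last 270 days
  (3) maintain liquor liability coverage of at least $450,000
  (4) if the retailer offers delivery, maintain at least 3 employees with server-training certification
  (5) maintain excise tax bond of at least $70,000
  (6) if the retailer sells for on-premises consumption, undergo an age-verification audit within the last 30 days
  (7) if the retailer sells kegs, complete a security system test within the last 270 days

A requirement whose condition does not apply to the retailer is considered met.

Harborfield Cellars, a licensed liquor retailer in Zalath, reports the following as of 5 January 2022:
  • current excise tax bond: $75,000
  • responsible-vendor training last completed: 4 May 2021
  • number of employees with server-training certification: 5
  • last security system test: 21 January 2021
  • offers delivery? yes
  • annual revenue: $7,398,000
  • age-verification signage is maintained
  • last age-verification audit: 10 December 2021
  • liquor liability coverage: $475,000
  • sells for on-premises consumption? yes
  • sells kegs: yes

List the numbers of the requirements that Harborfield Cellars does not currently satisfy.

1. age-verification signage present → met
2. responsible-vendor training 246 days ago vs limit 270 → met
3. liquor liability coverage $475,000 ≥ $450,000 → met
4. condition 'offers delivery' holds; employees with server-training certification 5 ≥ 3 → met
5. excise tax bond $75,000 ≥ $70,000 → met
6. condition 'sells for on-premises consumption' holds; age-verification audit 26 days ago vs limit 30 → met
7. condition 'sells kegs' holds; security system test 349 days ago vs limit 270 → not met
Not met: 7

7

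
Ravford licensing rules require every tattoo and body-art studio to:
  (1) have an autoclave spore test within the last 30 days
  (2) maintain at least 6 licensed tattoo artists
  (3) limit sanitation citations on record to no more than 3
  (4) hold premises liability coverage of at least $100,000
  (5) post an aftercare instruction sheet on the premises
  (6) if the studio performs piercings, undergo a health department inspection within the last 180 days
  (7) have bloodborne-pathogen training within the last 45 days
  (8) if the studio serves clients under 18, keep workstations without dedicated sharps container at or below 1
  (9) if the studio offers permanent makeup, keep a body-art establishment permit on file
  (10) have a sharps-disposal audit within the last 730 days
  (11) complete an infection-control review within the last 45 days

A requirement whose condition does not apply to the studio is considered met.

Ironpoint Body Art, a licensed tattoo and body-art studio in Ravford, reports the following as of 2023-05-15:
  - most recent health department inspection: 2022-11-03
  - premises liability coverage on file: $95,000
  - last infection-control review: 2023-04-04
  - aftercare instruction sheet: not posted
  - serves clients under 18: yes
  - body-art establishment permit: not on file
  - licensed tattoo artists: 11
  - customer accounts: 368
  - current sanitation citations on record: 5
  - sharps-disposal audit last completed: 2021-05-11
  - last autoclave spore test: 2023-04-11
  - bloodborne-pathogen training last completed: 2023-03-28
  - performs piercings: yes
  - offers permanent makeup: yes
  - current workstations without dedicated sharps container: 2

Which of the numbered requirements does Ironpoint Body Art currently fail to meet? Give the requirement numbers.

1, 3, 4, 5, 6, 7, 8, 9, 10

1. autoclave spore test 34 days ago vs limit 30 → not met
2. licensed tattoo artists 11 ≥ 6 → met
3. sanitation citations on record 5 > 3 → not met
4. premises liability coverage $95,000 < $100,000 → not met
5. aftercare instruction sheet absent → not met
6. condition 'performs piercings' holds; health department inspection 193 days ago vs limit 180 → not met
7. bloodborne-pathogen training 48 days ago vs limit 45 → not met
8. condition 'serves clients under 18' holds; workstations without dedicated sharps container 2 > 1 → not met
9. condition 'offers permanent makeup' holds; body-art establishment permit absent → not met
10. sharps-disposal audit 734 days ago vs limit 730 → not met
11. infection-control review 41 days ago vs limit 45 → met
Not met: 1, 3, 4, 5, 6, 7, 8, 9, 10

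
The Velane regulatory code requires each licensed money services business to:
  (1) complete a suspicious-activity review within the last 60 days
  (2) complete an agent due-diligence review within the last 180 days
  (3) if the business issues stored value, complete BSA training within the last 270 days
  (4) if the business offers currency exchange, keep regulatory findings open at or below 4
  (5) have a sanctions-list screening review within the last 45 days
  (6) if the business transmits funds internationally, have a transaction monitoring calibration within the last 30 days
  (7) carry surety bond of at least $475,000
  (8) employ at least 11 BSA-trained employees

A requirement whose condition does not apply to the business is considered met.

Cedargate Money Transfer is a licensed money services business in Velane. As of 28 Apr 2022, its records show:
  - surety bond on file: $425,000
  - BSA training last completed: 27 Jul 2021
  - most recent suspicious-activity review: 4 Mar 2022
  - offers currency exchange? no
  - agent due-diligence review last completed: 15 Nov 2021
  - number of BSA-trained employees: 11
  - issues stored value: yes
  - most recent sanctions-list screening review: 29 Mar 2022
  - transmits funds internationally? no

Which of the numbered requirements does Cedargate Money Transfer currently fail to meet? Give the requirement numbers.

3, 7

1. suspicious-activity review 55 days ago vs limit 60 → met
2. agent due-diligence review 164 days ago vs limit 180 → met
3. condition 'issues stored value' holds; BSA training 275 days ago vs limit 270 → not met
4. condition 'offers currency exchange' does not hold → requirement n/a → met
5. sanctions-list screening review 30 days ago vs limit 45 → met
6. condition 'transmits funds internationally' does not hold → requirement n/a → met
7. surety bond $425,000 < $475,000 → not met
8. BSA-trained employees 11 ≥ 11 → met
Not met: 3, 7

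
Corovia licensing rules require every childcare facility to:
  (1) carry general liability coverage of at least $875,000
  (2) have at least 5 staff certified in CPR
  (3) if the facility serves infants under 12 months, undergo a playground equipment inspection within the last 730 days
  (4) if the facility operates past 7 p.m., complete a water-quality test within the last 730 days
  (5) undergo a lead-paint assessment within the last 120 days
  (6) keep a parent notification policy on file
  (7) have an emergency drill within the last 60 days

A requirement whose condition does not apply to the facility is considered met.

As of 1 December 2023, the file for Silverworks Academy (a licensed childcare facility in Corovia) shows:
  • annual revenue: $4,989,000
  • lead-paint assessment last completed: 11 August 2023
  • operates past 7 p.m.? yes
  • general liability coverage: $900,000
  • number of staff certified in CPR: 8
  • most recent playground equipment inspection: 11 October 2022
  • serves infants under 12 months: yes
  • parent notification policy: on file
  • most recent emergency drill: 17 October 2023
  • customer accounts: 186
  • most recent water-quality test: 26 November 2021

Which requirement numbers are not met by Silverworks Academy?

1. general liability coverage $900,000 ≥ $875,000 → met
2. staff certified in CPR 8 ≥ 5 → met
3. condition 'serves infants under 12 months' holds; playground equipment inspection 416 days ago vs limit 730 → met
4. condition 'operates past 7 p.m.' holds; water-quality test 735 days ago vs limit 730 → not met
5. lead-paint assessment 112 days ago vs limit 120 → met
6. parent notification policy present → met
7. emergency drill 45 days ago vs limit 60 → met
Not met: 4

4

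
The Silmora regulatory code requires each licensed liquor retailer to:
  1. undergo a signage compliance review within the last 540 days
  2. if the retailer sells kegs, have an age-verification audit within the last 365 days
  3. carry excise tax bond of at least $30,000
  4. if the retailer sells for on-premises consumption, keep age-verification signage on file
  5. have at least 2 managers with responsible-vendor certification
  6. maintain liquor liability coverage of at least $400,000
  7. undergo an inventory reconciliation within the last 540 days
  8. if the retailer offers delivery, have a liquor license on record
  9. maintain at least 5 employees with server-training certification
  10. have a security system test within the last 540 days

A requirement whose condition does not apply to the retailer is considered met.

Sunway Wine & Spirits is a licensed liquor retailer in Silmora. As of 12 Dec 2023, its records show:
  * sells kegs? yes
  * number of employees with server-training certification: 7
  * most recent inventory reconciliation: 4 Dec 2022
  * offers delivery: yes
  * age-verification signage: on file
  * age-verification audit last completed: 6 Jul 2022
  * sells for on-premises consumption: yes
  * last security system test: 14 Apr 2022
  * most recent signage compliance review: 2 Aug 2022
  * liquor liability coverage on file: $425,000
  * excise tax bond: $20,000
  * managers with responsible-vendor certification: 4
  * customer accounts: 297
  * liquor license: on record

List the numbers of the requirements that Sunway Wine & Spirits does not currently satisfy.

2, 3, 10

1. signage compliance review 497 days ago vs limit 540 → met
2. condition 'sells kegs' holds; age-verification audit 524 days ago vs limit 365 → not met
3. excise tax bond $20,000 < $30,000 → not met
4. condition 'sells for on-premises consumption' holds; age-verification signage present → met
5. managers with responsible-vendor certification 4 ≥ 2 → met
6. liquor liability coverage $425,000 ≥ $400,000 → met
7. inventory reconciliation 373 days ago vs limit 540 → met
8. condition 'offers delivery' holds; liquor license present → met
9. employees with server-training certification 7 ≥ 5 → met
10. security system test 607 days ago vs limit 540 → not met
Not met: 2, 3, 10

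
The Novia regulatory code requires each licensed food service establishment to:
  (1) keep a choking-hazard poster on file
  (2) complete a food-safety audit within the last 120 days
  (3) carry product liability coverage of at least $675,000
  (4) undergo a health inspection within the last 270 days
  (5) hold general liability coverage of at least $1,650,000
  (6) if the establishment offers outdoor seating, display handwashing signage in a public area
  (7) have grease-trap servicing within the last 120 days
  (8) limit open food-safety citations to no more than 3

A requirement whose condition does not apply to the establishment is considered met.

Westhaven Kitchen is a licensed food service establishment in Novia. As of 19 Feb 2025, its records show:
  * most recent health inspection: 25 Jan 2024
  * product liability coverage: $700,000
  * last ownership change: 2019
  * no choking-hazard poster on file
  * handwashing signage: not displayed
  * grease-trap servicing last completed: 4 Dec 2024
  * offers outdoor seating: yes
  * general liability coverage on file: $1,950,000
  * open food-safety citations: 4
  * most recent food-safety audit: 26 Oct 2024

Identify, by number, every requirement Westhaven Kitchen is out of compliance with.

1. choking-hazard poster absent → not met
2. food-safety audit 116 days ago vs limit 120 → met
3. product liability coverage $700,000 ≥ $675,000 → met
4. health inspection 391 days ago vs limit 270 → not met
5. general liability coverage $1,950,000 ≥ $1,650,000 → met
6. condition 'offers outdoor seating' holds; handwashing signage absent → not met
7. grease-trap servicing 77 days ago vs limit 120 → met
8. open food-safety citations 4 > 3 → not met
Not met: 1, 4, 6, 8

1, 4, 6, 8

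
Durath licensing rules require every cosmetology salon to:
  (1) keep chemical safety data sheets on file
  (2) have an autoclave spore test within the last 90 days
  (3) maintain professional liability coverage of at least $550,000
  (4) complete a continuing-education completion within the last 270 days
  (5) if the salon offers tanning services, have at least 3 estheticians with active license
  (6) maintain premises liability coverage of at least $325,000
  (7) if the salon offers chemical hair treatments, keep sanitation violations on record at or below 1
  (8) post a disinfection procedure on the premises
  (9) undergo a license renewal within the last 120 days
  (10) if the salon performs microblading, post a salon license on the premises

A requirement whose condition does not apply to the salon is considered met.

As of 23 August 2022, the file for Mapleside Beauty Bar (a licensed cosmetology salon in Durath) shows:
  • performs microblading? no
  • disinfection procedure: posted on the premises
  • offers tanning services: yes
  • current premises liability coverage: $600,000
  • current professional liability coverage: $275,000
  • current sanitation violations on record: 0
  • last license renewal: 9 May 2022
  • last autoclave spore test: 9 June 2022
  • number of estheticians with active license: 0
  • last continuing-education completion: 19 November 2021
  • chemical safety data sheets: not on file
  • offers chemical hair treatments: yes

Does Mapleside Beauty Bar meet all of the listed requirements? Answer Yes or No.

1. chemical safety data sheets absent → not met
2. autoclave spore test 75 days ago vs limit 90 → met
3. professional liability coverage $275,000 < $550,000 → not met
4. continuing-education completion 277 days ago vs limit 270 → not met
5. condition 'offers tanning services' holds; estheticians with active license 0 < 3 → not met
6. premises liability coverage $600,000 ≥ $325,000 → met
7. condition 'offers chemical hair treatments' holds; sanitation violations on record 0 ≤ 1 → met
8. disinfection procedure present → met
9. license renewal 106 days ago vs limit 120 → met
10. condition 'performs microblading' does not hold → requirement n/a → met
Not met: 1, 3, 4, 5

No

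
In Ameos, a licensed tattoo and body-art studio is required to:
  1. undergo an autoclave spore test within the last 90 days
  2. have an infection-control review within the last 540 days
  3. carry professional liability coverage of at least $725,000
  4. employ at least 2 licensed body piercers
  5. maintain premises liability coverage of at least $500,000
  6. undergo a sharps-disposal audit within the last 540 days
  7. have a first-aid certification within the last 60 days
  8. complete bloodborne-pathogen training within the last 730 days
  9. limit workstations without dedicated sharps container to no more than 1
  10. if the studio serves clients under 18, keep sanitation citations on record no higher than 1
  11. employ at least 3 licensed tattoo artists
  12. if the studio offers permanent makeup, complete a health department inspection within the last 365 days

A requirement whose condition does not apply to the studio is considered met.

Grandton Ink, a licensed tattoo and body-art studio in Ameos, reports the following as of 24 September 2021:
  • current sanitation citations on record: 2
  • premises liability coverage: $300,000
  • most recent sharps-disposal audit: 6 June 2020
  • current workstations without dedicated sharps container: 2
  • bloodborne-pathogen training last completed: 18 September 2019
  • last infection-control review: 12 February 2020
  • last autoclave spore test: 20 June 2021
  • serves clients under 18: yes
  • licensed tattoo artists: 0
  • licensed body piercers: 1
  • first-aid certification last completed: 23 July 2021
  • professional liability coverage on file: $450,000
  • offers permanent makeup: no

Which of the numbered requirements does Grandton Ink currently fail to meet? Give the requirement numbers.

1. autoclave spore test 96 days ago vs limit 90 → not met
2. infection-control review 590 days ago vs limit 540 → not met
3. professional liability coverage $450,000 < $725,000 → not met
4. licensed body piercers 1 < 2 → not met
5. premises liability coverage $300,000 < $500,000 → not met
6. sharps-disposal audit 475 days ago vs limit 540 → met
7. first-aid certification 63 days ago vs limit 60 → not met
8. bloodborne-pathogen training 737 days ago vs limit 730 → not met
9. workstations without dedicated sharps container 2 > 1 → not met
10. condition 'serves clients under 18' holds; sanitation citations on record 2 > 1 → not met
11. licensed tattoo artists 0 < 3 → not met
12. condition 'offers permanent makeup' does not hold → requirement n/a → met
Not met: 1, 2, 3, 4, 5, 7, 8, 9, 10, 11

1, 2, 3, 4, 5, 7, 8, 9, 10, 11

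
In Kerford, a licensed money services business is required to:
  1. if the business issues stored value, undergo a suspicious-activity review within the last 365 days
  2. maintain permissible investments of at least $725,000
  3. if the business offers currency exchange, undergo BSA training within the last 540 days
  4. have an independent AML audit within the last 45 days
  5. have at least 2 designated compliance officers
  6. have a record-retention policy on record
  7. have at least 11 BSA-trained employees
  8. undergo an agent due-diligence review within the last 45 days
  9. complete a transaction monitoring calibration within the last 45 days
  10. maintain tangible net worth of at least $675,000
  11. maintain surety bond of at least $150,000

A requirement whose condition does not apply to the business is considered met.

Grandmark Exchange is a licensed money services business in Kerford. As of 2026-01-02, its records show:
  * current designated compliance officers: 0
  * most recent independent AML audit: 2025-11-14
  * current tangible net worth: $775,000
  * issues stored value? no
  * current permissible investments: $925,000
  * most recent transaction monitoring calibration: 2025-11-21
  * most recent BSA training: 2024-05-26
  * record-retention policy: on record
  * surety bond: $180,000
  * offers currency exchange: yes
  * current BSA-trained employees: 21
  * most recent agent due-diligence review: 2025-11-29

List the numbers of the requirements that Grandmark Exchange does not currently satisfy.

1. condition 'issues stored value' does not hold → requirement n/a → met
2. permissible investments $925,000 ≥ $725,000 → met
3. condition 'offers currency exchange' holds; BSA training 586 days ago vs limit 540 → not met
4. independent AML audit 49 days ago vs limit 45 → not met
5. designated compliance officers 0 < 2 → not met
6. record-retention policy present → met
7. BSA-trained employees 21 ≥ 11 → met
8. agent due-diligence review 34 days ago vs limit 45 → met
9. transaction monitoring calibration 42 days ago vs limit 45 → met
10. tangible net worth $775,000 ≥ $675,000 → met
11. surety bond $180,000 ≥ $150,000 → met
Not met: 3, 4, 5

3, 4, 5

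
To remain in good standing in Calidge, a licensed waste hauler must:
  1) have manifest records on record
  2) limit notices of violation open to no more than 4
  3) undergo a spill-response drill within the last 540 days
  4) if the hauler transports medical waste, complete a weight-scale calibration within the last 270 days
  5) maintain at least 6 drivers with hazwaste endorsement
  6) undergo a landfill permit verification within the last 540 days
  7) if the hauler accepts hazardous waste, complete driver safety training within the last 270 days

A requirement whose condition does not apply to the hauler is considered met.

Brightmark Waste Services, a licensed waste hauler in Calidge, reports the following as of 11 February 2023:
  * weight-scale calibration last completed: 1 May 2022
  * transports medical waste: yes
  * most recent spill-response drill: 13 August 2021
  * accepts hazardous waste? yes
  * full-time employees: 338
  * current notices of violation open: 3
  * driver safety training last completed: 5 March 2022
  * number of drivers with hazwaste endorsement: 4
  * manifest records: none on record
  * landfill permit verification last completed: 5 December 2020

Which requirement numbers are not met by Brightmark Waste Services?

1. manifest records absent → not met
2. notices of violation open 3 ≤ 4 → met
3. spill-response drill 547 days ago vs limit 540 → not met
4. condition 'transports medical waste' holds; weight-scale calibration 286 days ago vs limit 270 → not met
5. drivers with hazwaste endorsement 4 < 6 → not met
6. landfill permit verification 798 days ago vs limit 540 → not met
7. condition 'accepts hazardous waste' holds; driver safety training 343 days ago vs limit 270 → not met
Not met: 1, 3, 4, 5, 6, 7

1, 3, 4, 5, 6, 7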